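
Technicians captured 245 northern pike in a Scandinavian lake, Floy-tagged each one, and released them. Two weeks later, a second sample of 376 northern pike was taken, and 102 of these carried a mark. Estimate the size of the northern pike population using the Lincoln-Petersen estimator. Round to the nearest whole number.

N ≈ 903

N = (245 × 376) / 102 = 92120 / 102 ≈ 903.1 → 903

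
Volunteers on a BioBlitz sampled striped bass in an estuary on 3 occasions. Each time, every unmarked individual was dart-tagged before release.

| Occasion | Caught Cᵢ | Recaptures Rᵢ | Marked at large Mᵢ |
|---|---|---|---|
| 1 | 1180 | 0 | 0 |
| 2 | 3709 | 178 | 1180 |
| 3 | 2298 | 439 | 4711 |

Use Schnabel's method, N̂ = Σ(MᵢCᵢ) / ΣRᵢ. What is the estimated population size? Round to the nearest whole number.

N ≈ 24,639

Σ MᵢCᵢ = 0·1180 + 1180·3709 + 4711·2298 = 0 + 4376620 + 10825878 = 15202498
Σ Rᵢ = 0 + 178 + 439 = 617
N̂ = 15202498 / 617 ≈ 24639.4 → 24639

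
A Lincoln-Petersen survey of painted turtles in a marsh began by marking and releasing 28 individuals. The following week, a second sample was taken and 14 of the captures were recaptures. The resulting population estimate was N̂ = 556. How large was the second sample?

From N = M·C/R: C = N·R / M = 556·14 / 28 = 7784 / 28 = 278.

C = 278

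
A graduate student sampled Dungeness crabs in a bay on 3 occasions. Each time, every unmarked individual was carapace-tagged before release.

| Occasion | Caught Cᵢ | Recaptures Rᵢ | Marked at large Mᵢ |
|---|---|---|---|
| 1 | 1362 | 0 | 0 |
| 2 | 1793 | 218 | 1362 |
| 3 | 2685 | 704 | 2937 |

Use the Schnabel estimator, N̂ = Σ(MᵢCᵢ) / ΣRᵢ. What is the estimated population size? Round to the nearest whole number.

N ≈ 11,202

Σ MᵢCᵢ = 0·1362 + 1362·1793 + 2937·2685 = 0 + 2442066 + 7885845 = 10327911
Σ Rᵢ = 0 + 218 + 704 = 922
N̂ = 10327911 / 922 ≈ 11201.6 → 11202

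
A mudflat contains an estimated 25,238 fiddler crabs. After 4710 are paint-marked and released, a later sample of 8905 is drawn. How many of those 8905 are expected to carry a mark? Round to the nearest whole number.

expected recaptures ≈ 1662

The marked fraction of the population is 4710/25238, so in a sample of 8905 expect C·(M/N) marked.
E[R] = 4710 × 8905 / 25238 = 41942550 / 25238 ≈ 1661.9 → 1662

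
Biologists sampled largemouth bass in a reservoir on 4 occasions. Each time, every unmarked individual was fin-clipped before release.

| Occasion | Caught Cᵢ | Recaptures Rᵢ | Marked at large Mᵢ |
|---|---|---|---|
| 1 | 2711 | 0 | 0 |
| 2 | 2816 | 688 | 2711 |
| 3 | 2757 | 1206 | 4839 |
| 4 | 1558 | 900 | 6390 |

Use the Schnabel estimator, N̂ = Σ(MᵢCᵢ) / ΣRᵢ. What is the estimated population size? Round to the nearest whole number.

N ≈ 11,070

Σ MᵢCᵢ = 0·2711 + 2711·2816 + 4839·2757 + 6390·1558 = 0 + 7634176 + 13341123 + 9955620 = 30930919
Σ Rᵢ = 0 + 688 + 1206 + 900 = 2794
N̂ = 30930919 / 2794 ≈ 11070.48 → 11070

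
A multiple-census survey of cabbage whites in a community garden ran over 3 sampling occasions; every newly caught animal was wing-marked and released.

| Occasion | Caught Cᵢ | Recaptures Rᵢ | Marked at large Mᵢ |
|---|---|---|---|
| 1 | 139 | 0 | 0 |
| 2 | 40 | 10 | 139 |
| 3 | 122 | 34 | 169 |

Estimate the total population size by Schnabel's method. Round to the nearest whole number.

N ≈ 595

Σ MᵢCᵢ = 0·139 + 139·40 + 169·122 = 0 + 5560 + 20618 = 26178
Σ Rᵢ = 0 + 10 + 34 = 44
N̂ = 26178 / 44 ≈ 595.0 → 595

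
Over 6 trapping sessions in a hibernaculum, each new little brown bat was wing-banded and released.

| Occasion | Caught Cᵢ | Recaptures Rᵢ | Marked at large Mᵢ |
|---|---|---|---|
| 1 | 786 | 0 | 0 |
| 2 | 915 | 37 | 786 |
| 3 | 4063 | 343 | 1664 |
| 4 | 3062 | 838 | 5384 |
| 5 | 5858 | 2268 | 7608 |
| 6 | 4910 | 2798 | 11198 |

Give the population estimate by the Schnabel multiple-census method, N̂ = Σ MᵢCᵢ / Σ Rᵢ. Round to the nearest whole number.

N ≈ 19,656

Σ MᵢCᵢ = 0·786 + 786·915 + 1664·4063 + 5384·3062 + 7608·5858 + 11198·4910 = 0 + 719190 + 6760832 + 16485808 + 44567664 + 54982180 = 123515674
Σ Rᵢ = 0 + 37 + 343 + 838 + 2268 + 2798 = 6284
N̂ = 123515674 / 6284 ≈ 19655.6 → 19656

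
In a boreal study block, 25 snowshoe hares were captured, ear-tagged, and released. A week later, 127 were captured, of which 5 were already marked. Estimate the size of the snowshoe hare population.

N = (25 × 127) / 5 = 3175 / 5 = 635

N = 635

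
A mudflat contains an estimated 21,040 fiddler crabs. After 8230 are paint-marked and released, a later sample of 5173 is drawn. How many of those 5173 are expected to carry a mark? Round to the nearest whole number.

expected recaptures ≈ 2023

Expected recaptures E[R] = M·C / N.
E[R] = 8230 × 5173 / 21040 = 42573790 / 21040 ≈ 2023.47 → 2023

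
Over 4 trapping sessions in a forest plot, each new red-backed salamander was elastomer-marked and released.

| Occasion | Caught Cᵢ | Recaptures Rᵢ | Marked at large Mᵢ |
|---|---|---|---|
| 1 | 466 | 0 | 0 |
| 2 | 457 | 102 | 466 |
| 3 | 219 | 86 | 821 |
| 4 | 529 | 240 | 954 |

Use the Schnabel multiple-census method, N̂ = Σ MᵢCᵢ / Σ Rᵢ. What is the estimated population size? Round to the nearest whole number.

N ≈ 2097

Σ MᵢCᵢ = 0·466 + 466·457 + 821·219 + 954·529 = 0 + 212962 + 179799 + 504666 = 897427
Σ Rᵢ = 0 + 102 + 86 + 240 = 428
N̂ = 897427 / 428 ≈ 2096.8 → 2097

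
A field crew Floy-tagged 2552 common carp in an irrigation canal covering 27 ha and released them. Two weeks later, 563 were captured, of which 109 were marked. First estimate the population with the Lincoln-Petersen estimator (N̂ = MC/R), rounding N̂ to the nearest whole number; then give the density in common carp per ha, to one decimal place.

N̂ = 2552·563/109 = 1436776/109 ≈ 13181.4 → 13181
Density = N̂ / area = 13181 / 27 ≈ 488.19 → 488.2 per ha

density ≈ 488.2 common carp per ha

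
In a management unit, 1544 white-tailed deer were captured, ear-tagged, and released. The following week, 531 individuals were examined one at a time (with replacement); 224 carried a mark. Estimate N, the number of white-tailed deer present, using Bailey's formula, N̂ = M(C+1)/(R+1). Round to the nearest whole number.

N̂ = 1544·(531+1)/(224+1) = 1544·532/225 = 821408/225 ≈ 3650.7 → 3651

N ≈ 3651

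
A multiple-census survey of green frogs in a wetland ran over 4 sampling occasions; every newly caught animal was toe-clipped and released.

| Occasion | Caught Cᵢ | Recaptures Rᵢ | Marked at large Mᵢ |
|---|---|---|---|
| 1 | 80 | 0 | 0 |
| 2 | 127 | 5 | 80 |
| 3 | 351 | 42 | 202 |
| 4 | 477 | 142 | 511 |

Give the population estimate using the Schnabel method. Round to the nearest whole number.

Σ MᵢCᵢ = 0·80 + 80·127 + 202·351 + 511·477 = 0 + 10160 + 70902 + 243747 = 324809
Σ Rᵢ = 0 + 5 + 42 + 142 = 189
N̂ = 324809 / 189 ≈ 1718.6 → 1719

N ≈ 1719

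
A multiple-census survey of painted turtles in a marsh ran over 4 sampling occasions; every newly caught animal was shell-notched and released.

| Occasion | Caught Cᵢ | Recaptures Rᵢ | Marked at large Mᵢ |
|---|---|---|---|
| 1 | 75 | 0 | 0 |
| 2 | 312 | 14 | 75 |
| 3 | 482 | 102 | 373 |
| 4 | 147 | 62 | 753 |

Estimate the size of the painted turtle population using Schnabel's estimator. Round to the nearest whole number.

Σ MᵢCᵢ = 0·75 + 75·312 + 373·482 + 753·147 = 0 + 23400 + 179786 + 110691 = 313877
Σ Rᵢ = 0 + 14 + 102 + 62 = 178
N̂ = 313877 / 178 ≈ 1763.4 → 1763

N ≈ 1763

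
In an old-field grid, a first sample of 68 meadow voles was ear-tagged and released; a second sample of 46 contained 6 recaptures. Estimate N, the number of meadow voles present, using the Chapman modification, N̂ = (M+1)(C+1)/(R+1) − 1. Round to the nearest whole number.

N̂ = (68+1)(46+1)/(6+1) − 1 = 69·47/7 − 1
= 3243/7 − 1 ≈ 463.3 − 1 ≈ 462.3 → 462

N ≈ 462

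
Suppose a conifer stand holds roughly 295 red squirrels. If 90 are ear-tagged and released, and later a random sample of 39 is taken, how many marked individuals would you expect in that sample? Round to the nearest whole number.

expected recaptures ≈ 12

Expected recaptures E[R] = M·C / N.
E[R] = 90 × 39 / 295 = 3510 / 295 ≈ 11.9 → 12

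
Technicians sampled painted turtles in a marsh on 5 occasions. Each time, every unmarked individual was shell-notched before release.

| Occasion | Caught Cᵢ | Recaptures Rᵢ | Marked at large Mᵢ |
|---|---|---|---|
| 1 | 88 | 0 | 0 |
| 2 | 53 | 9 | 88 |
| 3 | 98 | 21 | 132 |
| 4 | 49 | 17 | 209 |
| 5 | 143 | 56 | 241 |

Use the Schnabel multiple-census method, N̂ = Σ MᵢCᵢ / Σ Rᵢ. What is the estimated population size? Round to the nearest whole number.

N ≈ 605

Σ MᵢCᵢ = 0·88 + 88·53 + 132·98 + 209·49 + 241·143 = 0 + 4664 + 12936 + 10241 + 34463 = 62304
Σ Rᵢ = 0 + 9 + 21 + 17 + 56 = 103
N̂ = 62304 / 103 ≈ 604.9 → 605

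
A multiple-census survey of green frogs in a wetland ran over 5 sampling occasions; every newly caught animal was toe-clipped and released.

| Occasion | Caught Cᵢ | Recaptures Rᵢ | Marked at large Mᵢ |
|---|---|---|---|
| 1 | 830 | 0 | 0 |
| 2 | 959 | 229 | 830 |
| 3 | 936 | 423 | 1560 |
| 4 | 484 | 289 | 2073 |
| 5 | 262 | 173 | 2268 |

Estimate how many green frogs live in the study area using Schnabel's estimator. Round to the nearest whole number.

Σ MᵢCᵢ = 0·830 + 830·959 + 1560·936 + 2073·484 + 2268·262 = 0 + 795970 + 1460160 + 1003332 + 594216 = 3853678
Σ Rᵢ = 0 + 229 + 423 + 289 + 173 = 1114
N̂ = 3853678 / 1114 ≈ 3459.3 → 3459

N ≈ 3459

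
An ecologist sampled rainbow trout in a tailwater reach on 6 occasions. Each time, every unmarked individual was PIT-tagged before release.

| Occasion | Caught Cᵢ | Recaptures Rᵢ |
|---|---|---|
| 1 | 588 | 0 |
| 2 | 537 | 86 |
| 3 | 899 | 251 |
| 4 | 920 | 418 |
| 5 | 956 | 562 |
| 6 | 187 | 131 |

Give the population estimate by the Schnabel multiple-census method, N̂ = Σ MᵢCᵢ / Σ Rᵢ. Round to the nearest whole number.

Marked at large before each occasion: Mᵢ = Σⱼ<ᵢ (Cⱼ − Rⱼ) → M1=0, M2=588, M3=1039, M4=1687, M5=2189, M6=2583
Σ MᵢCᵢ = 0·588 + 588·537 + 1039·899 + 1687·920 + 2189·956 + 2583·187 = 0 + 315756 + 934061 + 1552040 + 2092684 + 483021 = 5377562
Σ Rᵢ = 0 + 86 + 251 + 418 + 562 + 131 = 1448
N̂ = 5377562 / 1448 ≈ 3713.8 → 3714

N ≈ 3714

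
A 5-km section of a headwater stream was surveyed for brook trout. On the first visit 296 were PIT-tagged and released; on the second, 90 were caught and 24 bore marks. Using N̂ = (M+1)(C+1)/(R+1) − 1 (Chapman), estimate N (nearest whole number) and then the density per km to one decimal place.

density ≈ 216.0 brook trout per km

N̂ = 297·91/25 − 1 = 27027/25 − 1 ≈ 1080.1 → 1080
Density = N̂ / area = 1080 / 5 = 216.0 per km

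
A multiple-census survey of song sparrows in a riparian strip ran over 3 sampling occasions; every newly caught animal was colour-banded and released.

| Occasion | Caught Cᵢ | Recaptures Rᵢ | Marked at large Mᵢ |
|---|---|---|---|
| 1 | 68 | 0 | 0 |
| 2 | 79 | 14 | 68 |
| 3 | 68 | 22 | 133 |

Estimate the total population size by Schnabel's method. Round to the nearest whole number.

N ≈ 400

Σ MᵢCᵢ = 0·68 + 68·79 + 133·68 = 0 + 5372 + 9044 = 14416
Σ Rᵢ = 0 + 14 + 22 = 36
N̂ = 14416 / 36 ≈ 400.4 → 400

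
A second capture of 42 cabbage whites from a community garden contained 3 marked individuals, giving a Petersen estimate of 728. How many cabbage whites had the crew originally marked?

M = 52

From N = M·C/R: M = N·R / C = 728·3 / 42 = 2184 / 42 = 52.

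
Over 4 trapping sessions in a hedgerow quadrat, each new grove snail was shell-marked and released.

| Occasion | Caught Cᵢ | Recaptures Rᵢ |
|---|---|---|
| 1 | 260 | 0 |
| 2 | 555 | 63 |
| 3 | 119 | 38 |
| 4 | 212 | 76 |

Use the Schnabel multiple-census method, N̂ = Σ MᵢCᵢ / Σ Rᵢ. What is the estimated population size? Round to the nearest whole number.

N ≈ 2319

Marked at large before each occasion: Mᵢ = Σⱼ<ᵢ (Cⱼ − Rⱼ) → M1=0, M2=260, M3=752, M4=833
Σ MᵢCᵢ = 0·260 + 260·555 + 752·119 + 833·212 = 0 + 144300 + 89488 + 176596 = 410384
Σ Rᵢ = 0 + 63 + 38 + 76 = 177
N̂ = 410384 / 177 ≈ 2318.6 → 2319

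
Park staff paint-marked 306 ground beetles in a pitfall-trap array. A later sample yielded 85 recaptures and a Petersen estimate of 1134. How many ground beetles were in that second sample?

From N = M·C/R: C = N·R / M = 1134·85 / 306 = 96390 / 306 = 315.

C = 315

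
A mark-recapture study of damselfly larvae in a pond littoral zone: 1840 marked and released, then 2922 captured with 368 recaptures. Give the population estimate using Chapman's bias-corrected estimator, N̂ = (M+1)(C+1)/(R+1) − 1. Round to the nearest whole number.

N̂ = (1840+1)(2922+1)/(368+1) − 1 = 1841·2923/369 − 1
= 5381243/369 − 1 ≈ 14583.3 − 1 ≈ 14582.3 → 14582

N ≈ 14,582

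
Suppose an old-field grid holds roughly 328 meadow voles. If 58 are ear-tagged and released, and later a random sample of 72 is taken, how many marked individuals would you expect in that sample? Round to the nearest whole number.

Expected recaptures E[R] = M·C / N.
E[R] = 58 × 72 / 328 = 4176 / 328 ≈ 12.7 → 13

expected recaptures ≈ 13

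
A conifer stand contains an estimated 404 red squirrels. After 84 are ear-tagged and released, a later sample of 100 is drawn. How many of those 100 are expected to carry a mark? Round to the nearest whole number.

expected recaptures ≈ 21

The marked fraction of the population is 84/404, so in a sample of 100 expect C·(M/N) marked.
E[R] = 84 × 100 / 404 = 8400 / 404 ≈ 20.8 → 21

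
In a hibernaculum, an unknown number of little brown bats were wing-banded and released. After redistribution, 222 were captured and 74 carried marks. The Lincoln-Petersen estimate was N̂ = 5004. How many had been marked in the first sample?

From N = M·C/R: M = N·R / C = 5004·74 / 222 = 370296 / 222 = 1668.

M = 1668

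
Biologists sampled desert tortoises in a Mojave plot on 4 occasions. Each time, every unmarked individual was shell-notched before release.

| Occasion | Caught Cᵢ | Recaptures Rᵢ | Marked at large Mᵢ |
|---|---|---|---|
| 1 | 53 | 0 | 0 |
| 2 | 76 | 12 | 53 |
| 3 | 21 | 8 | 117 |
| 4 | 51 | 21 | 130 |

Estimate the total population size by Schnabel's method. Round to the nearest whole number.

N ≈ 320

Σ MᵢCᵢ = 0·53 + 53·76 + 117·21 + 130·51 = 0 + 4028 + 2457 + 6630 = 13115
Σ Rᵢ = 0 + 12 + 8 + 21 = 41
N̂ = 13115 / 41 ≈ 319.9 → 320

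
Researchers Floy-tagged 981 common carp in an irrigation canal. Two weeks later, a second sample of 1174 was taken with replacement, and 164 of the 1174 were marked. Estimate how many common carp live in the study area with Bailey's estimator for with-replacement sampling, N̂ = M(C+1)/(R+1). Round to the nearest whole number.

N ≈ 6986

N̂ = 981·(1174+1)/(164+1) = 981·1175/165 = 1152675/165 ≈ 6985.9 → 6986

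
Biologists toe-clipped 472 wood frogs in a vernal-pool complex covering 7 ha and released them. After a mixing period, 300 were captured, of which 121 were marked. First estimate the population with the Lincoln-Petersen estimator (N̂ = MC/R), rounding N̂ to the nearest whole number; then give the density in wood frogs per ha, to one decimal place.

N̂ = 472·300/121 = 141600/121 ≈ 1170.2 → 1170
Density = N̂ / area = 1170 / 7 ≈ 167.14 → 167.1 per ha

density ≈ 167.1 wood frogs per ha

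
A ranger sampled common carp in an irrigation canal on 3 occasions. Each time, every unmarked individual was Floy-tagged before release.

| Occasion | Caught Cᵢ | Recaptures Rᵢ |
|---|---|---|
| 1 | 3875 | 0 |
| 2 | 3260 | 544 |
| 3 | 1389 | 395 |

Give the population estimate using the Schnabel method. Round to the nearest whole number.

N ≈ 23,203

Marked at large before each occasion: Mᵢ = Σⱼ<ᵢ (Cⱼ − Rⱼ) → M1=0, M2=3875, M3=6591
Σ MᵢCᵢ = 0·3875 + 3875·3260 + 6591·1389 = 0 + 12632500 + 9154899 = 21787399
Σ Rᵢ = 0 + 544 + 395 = 939
N̂ = 21787399 / 939 ≈ 23202.8 → 23203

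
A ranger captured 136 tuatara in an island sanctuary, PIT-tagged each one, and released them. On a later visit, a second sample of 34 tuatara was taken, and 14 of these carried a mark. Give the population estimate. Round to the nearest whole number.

N = (136 × 34) / 14 = 4624 / 14 ≈ 330.3 → 330

N ≈ 330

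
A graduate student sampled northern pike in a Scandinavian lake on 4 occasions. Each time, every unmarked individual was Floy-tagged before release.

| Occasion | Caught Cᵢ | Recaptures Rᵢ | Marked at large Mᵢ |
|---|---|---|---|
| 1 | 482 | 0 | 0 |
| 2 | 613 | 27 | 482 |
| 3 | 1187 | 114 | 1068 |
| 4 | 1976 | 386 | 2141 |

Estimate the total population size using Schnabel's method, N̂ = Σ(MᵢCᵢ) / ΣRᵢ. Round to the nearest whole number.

Σ MᵢCᵢ = 0·482 + 482·613 + 1068·1187 + 2141·1976 = 0 + 295466 + 1267716 + 4230616 = 5793798
Σ Rᵢ = 0 + 27 + 114 + 386 = 527
N̂ = 5793798 / 527 ≈ 10993.9 → 10994

N ≈ 10,994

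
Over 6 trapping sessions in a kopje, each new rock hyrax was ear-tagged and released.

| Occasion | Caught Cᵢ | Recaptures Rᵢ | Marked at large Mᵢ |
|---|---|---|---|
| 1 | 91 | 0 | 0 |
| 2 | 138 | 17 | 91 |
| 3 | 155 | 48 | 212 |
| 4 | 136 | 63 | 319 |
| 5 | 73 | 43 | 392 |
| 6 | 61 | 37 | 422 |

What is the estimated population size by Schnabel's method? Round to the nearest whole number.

Σ MᵢCᵢ = 0·91 + 91·138 + 212·155 + 319·136 + 392·73 + 422·61 = 0 + 12558 + 32860 + 43384 + 28616 + 25742 = 143160
Σ Rᵢ = 0 + 17 + 48 + 63 + 43 + 37 = 208
N̂ = 143160 / 208 ≈ 688.3 → 688

N ≈ 688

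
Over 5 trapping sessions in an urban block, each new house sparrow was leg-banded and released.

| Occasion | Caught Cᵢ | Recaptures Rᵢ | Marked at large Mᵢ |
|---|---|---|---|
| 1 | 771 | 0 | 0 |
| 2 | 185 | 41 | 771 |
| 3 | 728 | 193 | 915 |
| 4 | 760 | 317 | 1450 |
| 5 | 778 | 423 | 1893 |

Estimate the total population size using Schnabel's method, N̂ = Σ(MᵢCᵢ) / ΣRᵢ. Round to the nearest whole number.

Σ MᵢCᵢ = 0·771 + 771·185 + 915·728 + 1450·760 + 1893·778 = 0 + 142635 + 666120 + 1102000 + 1472754 = 3383509
Σ Rᵢ = 0 + 41 + 193 + 317 + 423 = 974
N̂ = 3383509 / 974 ≈ 3473.8 → 3474

N ≈ 3474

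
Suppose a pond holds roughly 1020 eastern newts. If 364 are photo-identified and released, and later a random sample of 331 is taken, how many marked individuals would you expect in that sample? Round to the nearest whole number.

The marked fraction of the population is 364/1020, so in a sample of 331 expect C·(M/N) marked.
E[R] = 364 × 331 / 1020 = 120484 / 1020 ≈ 118.1 → 118

expected recaptures ≈ 118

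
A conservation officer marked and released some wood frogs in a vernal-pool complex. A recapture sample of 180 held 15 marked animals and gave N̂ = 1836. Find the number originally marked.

M = 153

From N = M·C/R: M = N·R / C = 1836·15 / 180 = 27540 / 180 = 153.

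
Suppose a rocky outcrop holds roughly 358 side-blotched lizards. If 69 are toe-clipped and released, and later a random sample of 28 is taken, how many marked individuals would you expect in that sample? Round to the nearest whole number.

expected recaptures ≈ 5

Expected recaptures E[R] = M·C / N.
E[R] = 69 × 28 / 358 = 1932 / 358 ≈ 5.4 → 5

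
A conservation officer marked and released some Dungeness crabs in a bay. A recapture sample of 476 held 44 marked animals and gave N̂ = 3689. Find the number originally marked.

From N = M·C/R: M = N·R / C = 3689·44 / 476 = 162316 / 476 = 341.

M = 341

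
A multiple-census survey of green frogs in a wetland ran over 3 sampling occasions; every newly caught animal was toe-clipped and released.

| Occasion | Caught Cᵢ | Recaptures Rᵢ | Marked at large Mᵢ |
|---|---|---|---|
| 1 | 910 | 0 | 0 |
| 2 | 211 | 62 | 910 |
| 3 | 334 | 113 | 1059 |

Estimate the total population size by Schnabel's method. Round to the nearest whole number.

N ≈ 3118

Σ MᵢCᵢ = 0·910 + 910·211 + 1059·334 = 0 + 192010 + 353706 = 545716
Σ Rᵢ = 0 + 62 + 113 = 175
N̂ = 545716 / 175 ≈ 3118.4 → 3118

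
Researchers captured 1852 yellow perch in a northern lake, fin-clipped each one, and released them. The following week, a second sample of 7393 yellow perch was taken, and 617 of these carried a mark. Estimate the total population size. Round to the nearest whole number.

N ≈ 22,191

N = (1852 × 7393) / 617 = 13691836 / 617 ≈ 22191.0 → 22191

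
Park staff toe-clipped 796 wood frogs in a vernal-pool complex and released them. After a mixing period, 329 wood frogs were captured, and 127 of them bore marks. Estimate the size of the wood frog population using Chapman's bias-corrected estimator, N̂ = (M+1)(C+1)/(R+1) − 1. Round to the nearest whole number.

N ≈ 2054

N̂ = (796+1)(329+1)/(127+1) − 1 = 797·330/128 − 1
= 263010/128 − 1 ≈ 2054.8 − 1 ≈ 2053.8 → 2054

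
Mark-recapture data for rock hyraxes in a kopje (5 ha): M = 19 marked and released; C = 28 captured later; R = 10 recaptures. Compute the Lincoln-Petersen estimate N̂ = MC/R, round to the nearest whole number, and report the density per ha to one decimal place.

density ≈ 10.6 rock hyraxes per ha

N̂ = 19·28/10 = 532/10 ≈ 53.2 → 53
Density = N̂ / area = 53 / 5 ≈ 10.60 → 10.6 per ha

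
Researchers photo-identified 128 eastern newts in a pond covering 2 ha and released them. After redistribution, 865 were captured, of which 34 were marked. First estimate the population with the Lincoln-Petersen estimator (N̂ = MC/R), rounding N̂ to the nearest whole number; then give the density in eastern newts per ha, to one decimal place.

density ≈ 1628.0 eastern newts per ha

N̂ = 128·865/34 = 110720/34 ≈ 3256.47 → 3256
Density = N̂ / area = 3256 / 2 = 1628.0 per ha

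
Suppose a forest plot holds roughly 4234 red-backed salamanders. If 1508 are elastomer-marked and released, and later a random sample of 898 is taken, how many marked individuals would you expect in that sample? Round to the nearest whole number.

Expected recaptures E[R] = M·C / N.
E[R] = 1508 × 898 / 4234 = 1354184 / 4234 ≈ 319.8 → 320

expected recaptures ≈ 320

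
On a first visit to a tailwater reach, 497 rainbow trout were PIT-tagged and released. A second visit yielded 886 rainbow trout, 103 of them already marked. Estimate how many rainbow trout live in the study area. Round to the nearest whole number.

N ≈ 4275

N = (497 × 886) / 103 = 440342 / 103 ≈ 4275.2 → 4275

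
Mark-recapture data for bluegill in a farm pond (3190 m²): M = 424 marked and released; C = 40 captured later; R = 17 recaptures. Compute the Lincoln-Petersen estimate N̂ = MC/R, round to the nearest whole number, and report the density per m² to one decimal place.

N̂ = 424·40/17 = 16960/17 ≈ 997.6 → 998
Density = N̂ / area = 998 / 3190 ≈ 0.31 → 0.3 per m²

density ≈ 0.3 bluegill per m²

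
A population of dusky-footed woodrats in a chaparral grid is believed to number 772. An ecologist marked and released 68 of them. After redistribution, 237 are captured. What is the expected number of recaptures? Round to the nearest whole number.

Expected recaptures E[R] = M·C / N.
E[R] = 68 × 237 / 772 = 16116 / 772 ≈ 20.9 → 21

expected recaptures ≈ 21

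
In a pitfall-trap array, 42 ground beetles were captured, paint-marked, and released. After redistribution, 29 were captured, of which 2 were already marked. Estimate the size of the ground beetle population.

If marked individuals mix randomly, R/C ≈ M/N, giving N ≈ M·C/R.
N = (42 × 29) / 2 = 1218 / 2 = 609

N = 609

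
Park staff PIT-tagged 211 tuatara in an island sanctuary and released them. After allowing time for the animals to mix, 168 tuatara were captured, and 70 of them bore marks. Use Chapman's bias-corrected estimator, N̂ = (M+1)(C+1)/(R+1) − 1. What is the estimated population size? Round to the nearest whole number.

N ≈ 504

N̂ = (211+1)(168+1)/(70+1) − 1 = 212·169/71 − 1
= 35828/71 − 1 ≈ 504.6 − 1 ≈ 503.6 → 504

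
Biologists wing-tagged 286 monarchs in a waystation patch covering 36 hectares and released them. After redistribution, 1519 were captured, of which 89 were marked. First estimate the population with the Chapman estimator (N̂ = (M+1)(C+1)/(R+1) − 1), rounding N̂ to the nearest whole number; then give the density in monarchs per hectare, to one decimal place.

density ≈ 134.6 monarchs per hectare

N̂ = 287·1520/90 − 1 = 436240/90 − 1 ≈ 4846.1 → 4846
Density = N̂ / area = 4846 / 36 ≈ 134.61 → 134.6 per hectare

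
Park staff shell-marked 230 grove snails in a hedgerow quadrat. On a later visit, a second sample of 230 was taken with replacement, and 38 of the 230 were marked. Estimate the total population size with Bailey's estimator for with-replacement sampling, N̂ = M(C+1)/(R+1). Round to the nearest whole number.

N̂ = 230·(230+1)/(38+1) = 230·231/39 = 53130/39 ≈ 1362.3 → 1362

N ≈ 1362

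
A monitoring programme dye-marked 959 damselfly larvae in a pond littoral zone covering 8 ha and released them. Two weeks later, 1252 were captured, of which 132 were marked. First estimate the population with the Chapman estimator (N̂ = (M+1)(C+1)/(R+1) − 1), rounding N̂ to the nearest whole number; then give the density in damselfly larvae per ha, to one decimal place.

density ≈ 1130.4 damselfly larvae per ha

N̂ = 960·1253/133 − 1 = 1202880/133 − 1 ≈ 9043.2 → 9043
Density = N̂ / area = 9043 / 8 ≈ 1130.38 → 1130.4 per ha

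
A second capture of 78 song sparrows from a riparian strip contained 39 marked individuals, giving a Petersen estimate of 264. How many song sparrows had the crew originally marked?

From N = M·C/R: M = N·R / C = 264·39 / 78 = 10296 / 78 = 132.

M = 132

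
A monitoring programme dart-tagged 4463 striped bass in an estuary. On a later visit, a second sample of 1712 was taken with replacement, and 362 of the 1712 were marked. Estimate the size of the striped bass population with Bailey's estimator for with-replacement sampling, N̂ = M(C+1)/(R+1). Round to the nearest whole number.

N̂ = 4463·(1712+1)/(362+1) = 4463·1713/363 = 7645119/363 ≈ 21060.9 → 21061

N ≈ 21,061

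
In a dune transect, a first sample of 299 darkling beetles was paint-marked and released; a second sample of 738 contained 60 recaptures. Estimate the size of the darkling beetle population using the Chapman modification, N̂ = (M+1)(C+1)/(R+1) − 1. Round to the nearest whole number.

N ≈ 3633

N̂ = (299+1)(738+1)/(60+1) − 1 = 300·739/61 − 1
= 221700/61 − 1 ≈ 3634.4 − 1 ≈ 3633.4 → 3633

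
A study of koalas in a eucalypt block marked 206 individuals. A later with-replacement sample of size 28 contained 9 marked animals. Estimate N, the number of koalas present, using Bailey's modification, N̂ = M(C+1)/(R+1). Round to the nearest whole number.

N̂ = 206·(28+1)/(9+1) = 206·29/10 = 5974/10 ≈ 597.4 → 597

N ≈ 597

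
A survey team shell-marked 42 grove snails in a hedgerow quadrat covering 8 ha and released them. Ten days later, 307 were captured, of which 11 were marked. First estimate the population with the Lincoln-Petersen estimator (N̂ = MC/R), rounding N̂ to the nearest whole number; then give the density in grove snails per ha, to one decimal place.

density ≈ 146.5 grove snails per ha

N̂ = 42·307/11 = 12894/11 ≈ 1172.2 → 1172
Density = N̂ / area = 1172 / 8 ≈ 146.50 → 146.5 per ha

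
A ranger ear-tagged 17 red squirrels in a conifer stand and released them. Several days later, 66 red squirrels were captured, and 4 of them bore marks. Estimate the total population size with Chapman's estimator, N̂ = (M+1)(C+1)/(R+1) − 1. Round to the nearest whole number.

N̂ = (17+1)(66+1)/(4+1) − 1 = 18·67/5 − 1
= 1206/5 − 1 ≈ 241.2 − 1 ≈ 240.2 → 240

N ≈ 240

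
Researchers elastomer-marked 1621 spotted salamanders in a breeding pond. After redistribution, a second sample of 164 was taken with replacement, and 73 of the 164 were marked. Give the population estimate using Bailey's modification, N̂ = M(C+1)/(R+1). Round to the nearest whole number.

N ≈ 3614

N̂ = 1621·(164+1)/(73+1) = 1621·165/74 = 267465/74 ≈ 3614.4 → 3614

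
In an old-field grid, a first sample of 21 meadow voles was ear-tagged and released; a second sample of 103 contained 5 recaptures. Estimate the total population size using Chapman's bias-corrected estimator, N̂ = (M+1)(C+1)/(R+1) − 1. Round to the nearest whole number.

N̂ = (21+1)(103+1)/(5+1) − 1 = 22·104/6 − 1
= 2288/6 − 1 ≈ 381.3 − 1 ≈ 380.3 → 380

N ≈ 380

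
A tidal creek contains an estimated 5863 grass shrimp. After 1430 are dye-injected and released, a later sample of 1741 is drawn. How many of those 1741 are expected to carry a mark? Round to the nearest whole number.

expected recaptures ≈ 425

The marked fraction of the population is 1430/5863, so in a sample of 1741 expect C·(M/N) marked.
E[R] = 1430 × 1741 / 5863 = 2489630 / 5863 ≈ 424.6 → 425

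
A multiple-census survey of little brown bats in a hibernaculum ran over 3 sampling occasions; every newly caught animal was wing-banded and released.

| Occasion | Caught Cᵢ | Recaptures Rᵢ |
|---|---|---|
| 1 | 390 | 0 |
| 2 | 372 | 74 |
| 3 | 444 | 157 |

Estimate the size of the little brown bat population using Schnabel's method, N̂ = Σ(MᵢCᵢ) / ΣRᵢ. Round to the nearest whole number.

N ≈ 1950

Marked at large before each occasion: Mᵢ = Σⱼ<ᵢ (Cⱼ − Rⱼ) → M1=0, M2=390, M3=688
Σ MᵢCᵢ = 0·390 + 390·372 + 688·444 = 0 + 145080 + 305472 = 450552
Σ Rᵢ = 0 + 74 + 157 = 231
N̂ = 450552 / 231 ≈ 1950.4 → 1950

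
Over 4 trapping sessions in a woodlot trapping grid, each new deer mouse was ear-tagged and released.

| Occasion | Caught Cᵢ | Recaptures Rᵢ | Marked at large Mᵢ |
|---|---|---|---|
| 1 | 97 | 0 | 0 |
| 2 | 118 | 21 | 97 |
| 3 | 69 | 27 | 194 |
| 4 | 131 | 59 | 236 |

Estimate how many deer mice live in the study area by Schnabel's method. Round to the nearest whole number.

N ≈ 521

Σ MᵢCᵢ = 0·97 + 97·118 + 194·69 + 236·131 = 0 + 11446 + 13386 + 30916 = 55748
Σ Rᵢ = 0 + 21 + 27 + 59 = 107
N̂ = 55748 / 107 ≈ 521.0 → 521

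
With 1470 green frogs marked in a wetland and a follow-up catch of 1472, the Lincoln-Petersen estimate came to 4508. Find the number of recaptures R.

R = 480

From N = M·C/R: R = M·C / N = 1470·1472 / 4508 = 2163840 / 4508 = 480.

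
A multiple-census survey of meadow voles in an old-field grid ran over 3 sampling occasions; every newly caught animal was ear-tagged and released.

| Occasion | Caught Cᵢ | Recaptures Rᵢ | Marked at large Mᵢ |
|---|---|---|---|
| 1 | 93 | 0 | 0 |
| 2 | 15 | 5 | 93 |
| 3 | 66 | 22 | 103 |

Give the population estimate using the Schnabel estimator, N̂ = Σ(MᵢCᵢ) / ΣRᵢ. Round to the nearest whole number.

N ≈ 303

Σ MᵢCᵢ = 0·93 + 93·15 + 103·66 = 0 + 1395 + 6798 = 8193
Σ Rᵢ = 0 + 5 + 22 = 27
N̂ = 8193 / 27 ≈ 303.4 → 303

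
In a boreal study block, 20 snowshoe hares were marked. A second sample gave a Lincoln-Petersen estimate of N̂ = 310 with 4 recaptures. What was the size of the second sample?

C = 62

From N = M·C/R: C = N·R / M = 310·4 / 20 = 1240 / 20 = 62.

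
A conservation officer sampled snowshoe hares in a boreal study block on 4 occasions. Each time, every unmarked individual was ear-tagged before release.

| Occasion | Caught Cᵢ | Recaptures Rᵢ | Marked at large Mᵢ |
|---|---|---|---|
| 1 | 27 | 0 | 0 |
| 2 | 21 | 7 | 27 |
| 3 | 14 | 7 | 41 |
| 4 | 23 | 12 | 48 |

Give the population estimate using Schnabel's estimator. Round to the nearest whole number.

Σ MᵢCᵢ = 0·27 + 27·21 + 41·14 + 48·23 = 0 + 567 + 574 + 1104 = 2245
Σ Rᵢ = 0 + 7 + 7 + 12 = 26
N̂ = 2245 / 26 ≈ 86.3 → 86

N ≈ 86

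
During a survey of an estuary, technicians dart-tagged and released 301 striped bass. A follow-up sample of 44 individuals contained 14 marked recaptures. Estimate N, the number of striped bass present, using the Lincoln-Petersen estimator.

N = 946

The marked fraction in the recapture sample should equal the marked fraction in the population: 14/44 = 301/N.
N = (301 × 44) / 14 = 13244 / 14 = 946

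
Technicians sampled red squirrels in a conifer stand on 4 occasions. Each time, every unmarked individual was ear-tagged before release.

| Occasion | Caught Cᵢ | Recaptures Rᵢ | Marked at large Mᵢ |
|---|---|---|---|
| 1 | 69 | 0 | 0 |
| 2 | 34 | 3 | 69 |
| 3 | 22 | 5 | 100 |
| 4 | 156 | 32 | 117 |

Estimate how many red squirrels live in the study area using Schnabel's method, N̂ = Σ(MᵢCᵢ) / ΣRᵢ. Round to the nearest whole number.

Σ MᵢCᵢ = 0·69 + 69·34 + 100·22 + 117·156 = 0 + 2346 + 2200 + 18252 = 22798
Σ Rᵢ = 0 + 3 + 5 + 32 = 40
N̂ = 22798 / 40 ≈ 570.0 → 570

N ≈ 570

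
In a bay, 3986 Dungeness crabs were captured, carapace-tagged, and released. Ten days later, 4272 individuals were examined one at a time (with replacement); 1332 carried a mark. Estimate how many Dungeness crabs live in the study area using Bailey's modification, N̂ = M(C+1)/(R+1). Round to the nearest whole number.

N̂ = 3986·(4272+1)/(1332+1) = 3986·4273/1333 = 17032178/1333 ≈ 12777.3 → 12777

N ≈ 12,777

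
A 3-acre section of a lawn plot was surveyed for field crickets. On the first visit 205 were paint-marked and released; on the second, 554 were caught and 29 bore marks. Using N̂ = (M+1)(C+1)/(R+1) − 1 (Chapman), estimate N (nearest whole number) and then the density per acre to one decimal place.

density ≈ 1270.0 field crickets per acre

N̂ = 206·555/30 − 1 = 114330/30 − 1 = 3810
Density = N̂ / area = 3810 / 3 = 1270.0 per acre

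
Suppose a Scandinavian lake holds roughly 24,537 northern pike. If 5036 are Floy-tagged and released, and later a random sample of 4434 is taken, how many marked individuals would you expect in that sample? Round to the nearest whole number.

expected recaptures ≈ 910

The marked fraction of the population is 5036/24537, so in a sample of 4434 expect C·(M/N) marked.
E[R] = 5036 × 4434 / 24537 = 22329624 / 24537 ≈ 910.0 → 910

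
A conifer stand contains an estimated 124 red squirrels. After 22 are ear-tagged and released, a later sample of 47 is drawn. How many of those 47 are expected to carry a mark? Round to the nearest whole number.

Expected recaptures E[R] = M·C / N.
E[R] = 22 × 47 / 124 = 1034 / 124 ≈ 8.3 → 8

expected recaptures ≈ 8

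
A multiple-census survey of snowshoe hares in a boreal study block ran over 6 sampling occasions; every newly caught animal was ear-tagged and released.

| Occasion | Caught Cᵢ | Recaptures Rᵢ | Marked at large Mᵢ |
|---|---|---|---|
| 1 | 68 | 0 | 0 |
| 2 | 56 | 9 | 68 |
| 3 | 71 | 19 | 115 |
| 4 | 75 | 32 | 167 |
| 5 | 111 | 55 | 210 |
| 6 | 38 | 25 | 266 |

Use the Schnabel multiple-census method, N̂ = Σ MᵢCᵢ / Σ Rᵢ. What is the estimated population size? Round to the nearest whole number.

Σ MᵢCᵢ = 0·68 + 68·56 + 115·71 + 167·75 + 210·111 + 266·38 = 0 + 3808 + 8165 + 12525 + 23310 + 10108 = 57916
Σ Rᵢ = 0 + 9 + 19 + 32 + 55 + 25 = 140
N̂ = 57916 / 140 ≈ 413.7 → 414

N ≈ 414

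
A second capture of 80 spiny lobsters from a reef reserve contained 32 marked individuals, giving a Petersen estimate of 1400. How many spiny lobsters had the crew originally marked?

M = 560

From N = M·C/R: M = N·R / C = 1400·32 / 80 = 44800 / 80 = 560.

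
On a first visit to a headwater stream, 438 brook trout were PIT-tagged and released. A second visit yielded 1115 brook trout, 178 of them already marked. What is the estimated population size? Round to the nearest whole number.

N ≈ 2744

N = (438 × 1115) / 178 = 488370 / 178 ≈ 2743.7 → 2744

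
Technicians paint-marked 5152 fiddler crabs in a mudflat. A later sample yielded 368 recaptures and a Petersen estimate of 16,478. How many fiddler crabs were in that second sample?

From N = M·C/R: C = N·R / M = 16478·368 / 5152 = 6063904 / 5152 = 1177.

C = 1177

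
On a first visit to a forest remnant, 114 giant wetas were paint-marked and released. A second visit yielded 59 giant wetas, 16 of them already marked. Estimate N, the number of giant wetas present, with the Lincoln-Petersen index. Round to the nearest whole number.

N ≈ 420

If marked individuals mix randomly, R/C ≈ M/N, giving N ≈ M·C/R.
N = (114 × 59) / 16 = 6726 / 16 ≈ 420.4 → 420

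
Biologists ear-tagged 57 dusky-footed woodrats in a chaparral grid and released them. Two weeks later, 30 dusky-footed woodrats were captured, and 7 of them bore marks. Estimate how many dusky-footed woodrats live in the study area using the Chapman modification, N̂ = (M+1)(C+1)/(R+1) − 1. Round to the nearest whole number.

N ≈ 224

N̂ = (57+1)(30+1)/(7+1) − 1 = 58·31/8 − 1
= 1798/8 − 1 ≈ 224.8 − 1 ≈ 223.8 → 224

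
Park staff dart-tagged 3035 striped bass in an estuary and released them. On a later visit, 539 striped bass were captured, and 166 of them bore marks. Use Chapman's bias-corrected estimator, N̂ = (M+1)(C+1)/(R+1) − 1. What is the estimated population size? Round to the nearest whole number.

N ≈ 9816

N̂ = (3035+1)(539+1)/(166+1) − 1 = 3036·540/167 − 1
= 1639440/167 − 1 ≈ 9817.0 − 1 ≈ 9816.0 → 9816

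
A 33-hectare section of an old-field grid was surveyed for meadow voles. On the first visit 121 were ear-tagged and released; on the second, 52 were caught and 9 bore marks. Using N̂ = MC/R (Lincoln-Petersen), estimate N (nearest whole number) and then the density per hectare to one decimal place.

N̂ = 121·52/9 = 6292/9 ≈ 699.1 → 699
Density = N̂ / area = 699 / 33 ≈ 21.18 → 21.2 per hectare

density ≈ 21.2 meadow voles per hectare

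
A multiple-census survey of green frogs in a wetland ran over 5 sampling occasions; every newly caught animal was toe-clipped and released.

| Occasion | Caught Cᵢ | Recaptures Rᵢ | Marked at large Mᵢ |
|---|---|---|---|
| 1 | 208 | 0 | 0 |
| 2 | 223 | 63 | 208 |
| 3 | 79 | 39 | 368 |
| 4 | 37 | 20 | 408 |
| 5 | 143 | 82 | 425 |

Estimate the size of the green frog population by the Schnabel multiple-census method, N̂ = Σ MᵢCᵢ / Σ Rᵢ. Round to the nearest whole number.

N ≈ 742

Σ MᵢCᵢ = 0·208 + 208·223 + 368·79 + 408·37 + 425·143 = 0 + 46384 + 29072 + 15096 + 60775 = 151327
Σ Rᵢ = 0 + 63 + 39 + 20 + 82 = 204
N̂ = 151327 / 204 ≈ 741.8 → 742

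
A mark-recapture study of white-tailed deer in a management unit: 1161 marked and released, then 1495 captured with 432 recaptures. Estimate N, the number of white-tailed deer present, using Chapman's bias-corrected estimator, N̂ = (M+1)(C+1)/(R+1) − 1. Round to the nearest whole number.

N̂ = (1161+1)(1495+1)/(432+1) − 1 = 1162·1496/433 − 1
= 1738352/433 − 1 ≈ 4014.7 − 1 ≈ 4013.7 → 4014

N ≈ 4014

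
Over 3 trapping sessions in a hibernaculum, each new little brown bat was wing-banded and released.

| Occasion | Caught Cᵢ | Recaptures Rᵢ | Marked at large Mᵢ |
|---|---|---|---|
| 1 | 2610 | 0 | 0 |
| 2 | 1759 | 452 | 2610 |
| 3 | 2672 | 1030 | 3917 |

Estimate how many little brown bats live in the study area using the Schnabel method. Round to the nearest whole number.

N ≈ 10,160

Σ MᵢCᵢ = 0·2610 + 2610·1759 + 3917·2672 = 0 + 4590990 + 10466224 = 15057214
Σ Rᵢ = 0 + 452 + 1030 = 1482
N̂ = 15057214 / 1482 ≈ 10160.1 → 10160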